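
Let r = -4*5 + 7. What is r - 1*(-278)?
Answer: 265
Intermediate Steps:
r = -13 (r = -20 + 7 = -13)
r - 1*(-278) = -13 - 1*(-278) = -13 + 278 = 265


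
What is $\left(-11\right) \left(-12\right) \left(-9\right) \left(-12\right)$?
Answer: $14256$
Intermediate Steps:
$\left(-11\right) \left(-12\right) \left(-9\right) \left(-12\right) = 132 \left(-9\right) \left(-12\right) = \left(-1188\right) \left(-12\right) = 14256$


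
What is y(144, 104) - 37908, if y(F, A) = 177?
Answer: -37731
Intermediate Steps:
y(144, 104) - 37908 = 177 - 37908 = -37731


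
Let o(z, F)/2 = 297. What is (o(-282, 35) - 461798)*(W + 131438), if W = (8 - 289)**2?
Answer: -97036860396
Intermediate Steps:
o(z, F) = 594 (o(z, F) = 2*297 = 594)
W = 78961 (W = (-281)**2 = 78961)
(o(-282, 35) - 461798)*(W + 131438) = (594 - 461798)*(78961 + 131438) = -461204*210399 = -97036860396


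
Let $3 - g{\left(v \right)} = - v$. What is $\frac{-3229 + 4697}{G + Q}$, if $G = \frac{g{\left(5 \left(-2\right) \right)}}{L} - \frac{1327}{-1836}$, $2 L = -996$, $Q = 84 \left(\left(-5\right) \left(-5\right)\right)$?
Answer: $\frac{223705584}{320127083} \approx 0.6988$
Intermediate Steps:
$Q = 2100$ ($Q = 84 \cdot 25 = 2100$)
$L = -498$ ($L = \frac{1}{2} \left(-996\right) = -498$)
$g{\left(v \right)} = 3 + v$ ($g{\left(v \right)} = 3 - - v = 3 + v$)
$G = \frac{112283}{152388}$ ($G = \frac{3 + 5 \left(-2\right)}{-498} - \frac{1327}{-1836} = \left(3 - 10\right) \left(- \frac{1}{498}\right) - - \frac{1327}{1836} = \left(-7\right) \left(- \frac{1}{498}\right) + \frac{1327}{1836} = \frac{7}{498} + \frac{1327}{1836} = \frac{112283}{152388} \approx 0.73682$)
$\frac{-3229 + 4697}{G + Q} = \frac{-3229 + 4697}{\frac{112283}{152388} + 2100} = \frac{1468}{\frac{320127083}{152388}} = 1468 \cdot \frac{152388}{320127083} = \frac{223705584}{320127083}$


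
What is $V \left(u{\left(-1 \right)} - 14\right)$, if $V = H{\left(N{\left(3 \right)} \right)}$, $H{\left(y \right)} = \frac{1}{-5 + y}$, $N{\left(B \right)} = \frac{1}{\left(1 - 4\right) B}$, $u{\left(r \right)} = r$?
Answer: $\frac{135}{46} \approx 2.9348$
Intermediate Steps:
$N{\left(B \right)} = - \frac{1}{3 B}$ ($N{\left(B \right)} = \frac{1}{\left(-3\right) B} = - \frac{1}{3 B}$)
$V = - \frac{9}{46}$ ($V = \frac{1}{-5 - \frac{1}{3 \cdot 3}} = \frac{1}{-5 - \frac{1}{9}} = \frac{1}{- \frac{46}{9}} = - \frac{9}{46} \approx -0.19565$)
$V \left(u{\left(-1 \right)} - 14\right) = - \frac{9 \left(-1 - 14\right)}{46} = \left(- \frac{9}{46}\right) \left(-15\right) = \frac{135}{46}$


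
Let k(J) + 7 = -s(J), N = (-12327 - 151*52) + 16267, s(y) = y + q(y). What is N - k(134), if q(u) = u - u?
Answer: -3771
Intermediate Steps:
q(u) = 0
s(y) = y (s(y) = y + 0 = y)
N = -3912 (N = (-12327 - 7852) + 16267 = -20179 + 16267 = -3912)
k(J) = -7 - J
N - k(134) = -3912 - (-7 - 1*134) = -3912 - (-7 - 134) = -3912 - 1*(-141) = -3912 + 141 = -3771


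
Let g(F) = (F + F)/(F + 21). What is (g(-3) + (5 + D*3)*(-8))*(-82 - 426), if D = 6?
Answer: 280924/3 ≈ 93641.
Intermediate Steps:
g(F) = 2*F/(21 + F) (g(F) = (2*F)/(21 + F) = 2*F/(21 + F))
(g(-3) + (5 + D*3)*(-8))*(-82 - 426) = (2*(-3)/(21 - 3) + (5 + 6*3)*(-8))*(-82 - 426) = (2*(-3)/18 + (5 + 18)*(-8))*(-508) = (2*(-3)*(1/18) + 23*(-8))*(-508) = (-⅓ - 184)*(-508) = -553/3*(-508) = 280924/3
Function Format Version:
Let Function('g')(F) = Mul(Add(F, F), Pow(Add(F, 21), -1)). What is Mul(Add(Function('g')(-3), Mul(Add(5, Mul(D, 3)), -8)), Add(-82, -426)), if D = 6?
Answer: Rational(280924, 3) ≈ 93641.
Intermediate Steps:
Function('g')(F) = Mul(2, F, Pow(Add(21, F), -1)) (Function('g')(F) = Mul(Mul(2, F), Pow(Add(21, F), -1)) = Mul(2, F, Pow(Add(21, F), -1)))
Mul(Add(Function('g')(-3), Mul(Add(5, Mul(D, 3)), -8)), Add(-82, -426)) = Mul(Add(Mul(2, -3, Pow(Add(21, -3), -1)), Mul(Add(5, Mul(6, 3)), -8)), Add(-82, -426)) = Mul(Add(Mul(2, -3, Pow(18, -1)), Mul(Add(5, 18), -8)), -508) = Mul(Add(Mul(2, -3, Rational(1, 18)), Mul(23, -8)), -508) = Mul(Add(Rational(-1, 3), -184), -508) = Mul(Rational(-553, 3), -508) = Rational(280924, 3)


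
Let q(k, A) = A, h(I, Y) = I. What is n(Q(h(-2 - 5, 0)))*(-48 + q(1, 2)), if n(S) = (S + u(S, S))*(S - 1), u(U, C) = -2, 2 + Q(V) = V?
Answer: -5060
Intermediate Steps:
Q(V) = -2 + V
n(S) = (-1 + S)*(-2 + S) (n(S) = (S - 2)*(S - 1) = (-2 + S)*(-1 + S) = (-1 + S)*(-2 + S))
n(Q(h(-2 - 5, 0)))*(-48 + q(1, 2)) = (2 + (-2 + (-2 - 5))**2 - 3*(-2 + (-2 - 5)))*(-48 + 2) = (2 + (-2 - 7)**2 - 3*(-2 - 7))*(-46) = (2 + (-9)**2 - 3*(-9))*(-46) = (2 + 81 + 27)*(-46) = 110*(-46) = -5060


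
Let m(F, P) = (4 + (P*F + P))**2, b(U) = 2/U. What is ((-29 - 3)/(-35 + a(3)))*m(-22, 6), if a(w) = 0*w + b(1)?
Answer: 476288/33 ≈ 14433.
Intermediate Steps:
m(F, P) = (4 + P + F*P)**2 (m(F, P) = (4 + (F*P + P))**2 = (4 + (P + F*P))**2 = (4 + P + F*P)**2)
a(w) = 2 (a(w) = 0*w + 2/1 = 0 + 2*1 = 0 + 2 = 2)
((-29 - 3)/(-35 + a(3)))*m(-22, 6) = ((-29 - 3)/(-35 + 2))*(4 + 6 - 22*6)**2 = (-32/(-33))*(4 + 6 - 132)**2 = -32*(-1/33)*(-122)**2 = (32/33)*14884 = 476288/33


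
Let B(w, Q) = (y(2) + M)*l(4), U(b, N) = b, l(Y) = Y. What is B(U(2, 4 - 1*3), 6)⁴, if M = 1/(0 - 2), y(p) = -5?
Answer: 234256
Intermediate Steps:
M = -½ (M = 1/(-2) = -½ ≈ -0.50000)
B(w, Q) = -22 (B(w, Q) = (-5 - ½)*4 = -11/2*4 = -22)
B(U(2, 4 - 1*3), 6)⁴ = (-22)⁴ = 234256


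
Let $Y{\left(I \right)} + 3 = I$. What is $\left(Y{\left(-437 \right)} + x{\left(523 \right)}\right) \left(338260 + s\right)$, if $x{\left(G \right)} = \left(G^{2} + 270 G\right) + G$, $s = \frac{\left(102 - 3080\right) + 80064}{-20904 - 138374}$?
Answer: $\frac{11174744503126734}{79639} \approx 1.4032 \cdot 10^{11}$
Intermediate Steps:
$s = - \frac{38543}{79639}$ ($s = \frac{\left(102 - 3080\right) + 80064}{-159278} = \left(-2978 + 80064\right) \left(- \frac{1}{159278}\right) = 77086 \left(- \frac{1}{159278}\right) = - \frac{38543}{79639} \approx -0.48397$)
$Y{\left(I \right)} = -3 + I$
$x{\left(G \right)} = G^{2} + 271 G$
$\left(Y{\left(-437 \right)} + x{\left(523 \right)}\right) \left(338260 + s\right) = \left(\left(-3 - 437\right) + 523 \left(271 + 523\right)\right) \left(338260 - \frac{38543}{79639}\right) = \left(-440 + 523 \cdot 794\right) \frac{26938649597}{79639} = \left(-440 + 415262\right) \frac{26938649597}{79639} = 414822 \cdot \frac{26938649597}{79639} = \frac{11174744503126734}{79639}$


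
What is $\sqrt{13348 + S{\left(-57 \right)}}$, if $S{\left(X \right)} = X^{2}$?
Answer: $\sqrt{16597} \approx 128.83$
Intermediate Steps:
$\sqrt{13348 + S{\left(-57 \right)}} = \sqrt{13348 + \left(-57\right)^{2}} = \sqrt{13348 + 3249} = \sqrt{16597}$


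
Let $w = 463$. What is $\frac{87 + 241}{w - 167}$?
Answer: $\frac{41}{37} \approx 1.1081$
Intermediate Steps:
$\frac{87 + 241}{w - 167} = \frac{87 + 241}{463 - 167} = \frac{328}{296} = 328 \cdot \frac{1}{296} = \frac{41}{37}$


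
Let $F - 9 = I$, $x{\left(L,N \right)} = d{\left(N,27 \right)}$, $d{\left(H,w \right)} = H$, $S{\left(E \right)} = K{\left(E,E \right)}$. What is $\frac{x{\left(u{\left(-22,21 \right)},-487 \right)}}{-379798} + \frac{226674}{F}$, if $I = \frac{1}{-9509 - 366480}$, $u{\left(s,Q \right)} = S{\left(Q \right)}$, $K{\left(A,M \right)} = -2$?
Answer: $\frac{4046127428832616}{160649806525} \approx 25186.0$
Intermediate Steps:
$S{\left(E \right)} = -2$
$u{\left(s,Q \right)} = -2$
$x{\left(L,N \right)} = N$
$I = - \frac{1}{375989}$ ($I = \frac{1}{-375989} = - \frac{1}{375989} \approx -2.6597 \cdot 10^{-6}$)
$F = \frac{3383900}{375989}$ ($F = 9 - \frac{1}{375989} = \frac{3383900}{375989} \approx 9.0$)
$\frac{x{\left(u{\left(-22,21 \right)},-487 \right)}}{-379798} + \frac{226674}{F} = - \frac{487}{-379798} + \frac{226674}{\frac{3383900}{375989}} = \left(-487\right) \left(- \frac{1}{379798}\right) + 226674 \cdot \frac{375989}{3383900} = \frac{487}{379798} + \frac{42613465293}{1691950} = \frac{4046127428832616}{160649806525}$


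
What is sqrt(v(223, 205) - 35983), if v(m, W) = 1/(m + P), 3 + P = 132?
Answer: 3*I*sqrt(30961370)/88 ≈ 189.69*I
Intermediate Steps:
P = 129 (P = -3 + 132 = 129)
v(m, W) = 1/(129 + m) (v(m, W) = 1/(m + 129) = 1/(129 + m))
sqrt(v(223, 205) - 35983) = sqrt(1/(129 + 223) - 35983) = sqrt(1/352 - 35983) = sqrt(-12666015/352) = 3*I*sqrt(30961370)/88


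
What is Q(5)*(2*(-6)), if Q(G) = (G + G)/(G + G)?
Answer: -12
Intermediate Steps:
Q(G) = 1 (Q(G) = (2*G)/((2*G)) = (2*G)*(1/(2*G)) = 1)
Q(5)*(2*(-6)) = 1*(2*(-6)) = 1*(-12) = -12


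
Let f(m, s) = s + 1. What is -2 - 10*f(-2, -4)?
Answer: 28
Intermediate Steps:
f(m, s) = 1 + s
-2 - 10*f(-2, -4) = -2 - 10*(1 - 4) = -2 - 10*(-3) = -2 + 30 = 28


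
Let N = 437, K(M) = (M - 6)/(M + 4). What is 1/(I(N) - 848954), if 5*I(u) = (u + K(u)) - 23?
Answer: -441/374352113 ≈ -1.1780e-6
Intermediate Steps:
K(M) = (-6 + M)/(4 + M)
I(u) = -23/5 + u/5 + (-6 + u)/(5*(4 + u)) (I(u) = ((u + (-6 + u)/(4 + u)) - 23)/5 = (-23 + u + (-6 + u)/(4 + u))/5 = -23/5 + u/5 + (-6 + u)/(5*(4 + u)))
1/(I(N) - 848954) = 1/((-98 + 437**2 - 18*437)/(5*(4 + 437)) - 848954) = 1/((1/5)*(-98 + 190969 - 7866)/441 - 848954) = 1/((1/5)*(1/441)*183005 - 848954) = 1/(36601/441 - 848954) = 1/(-374352113/441) = -441/374352113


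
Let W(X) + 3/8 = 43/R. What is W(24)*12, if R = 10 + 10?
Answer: 213/10 ≈ 21.300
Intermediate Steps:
R = 20
W(X) = 71/40 (W(X) = -3/8 + 43/20 = 71/40)
W(24)*12 = (71/40)*12 = 213/10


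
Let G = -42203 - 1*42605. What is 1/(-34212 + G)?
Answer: -1/119020 ≈ -8.4020e-6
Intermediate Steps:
G = -84808 (G = -42203 - 42605 = -84808)
1/(-34212 + G) = 1/(-34212 - 84808) = 1/(-119020) = -1/119020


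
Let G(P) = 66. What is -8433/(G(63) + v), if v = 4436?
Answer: -8433/4502 ≈ -1.8732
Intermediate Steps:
-8433/(G(63) + v) = -8433/(66 + 4436) = -8433/4502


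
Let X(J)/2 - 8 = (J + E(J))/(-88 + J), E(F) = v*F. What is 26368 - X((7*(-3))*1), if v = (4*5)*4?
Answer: 2868966/109 ≈ 26321.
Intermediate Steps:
v = 80 (v = 20*4 = 80)
E(F) = 80*F
X(J) = 16 + 162*J/(-88 + J) (X(J) = 16 + 2*((J + 80*J)/(-88 + J)) = 16 + 2*((81*J)/(-88 + J)) = 16 + 2*(81*J/(-88 + J)) = 16 + 162*J/(-88 + J))
26368 - X((7*(-3))*1) = 26368 - 2*(-704 + 89*((7*(-3))*1))/(-88 + (7*(-3))*1) = 26368 - 2*(-704 + 89*(-21*1))/(-88 - 21*1) = 26368 - 2*(-704 + 89*(-21))/(-88 - 21) = 26368 - 2*(-704 - 1869)/(-109) = 26368 - 2*(-1)*(-2573)/109 = 26368 - 1*5146/109 = 26368 - 5146/109 = 2868966/109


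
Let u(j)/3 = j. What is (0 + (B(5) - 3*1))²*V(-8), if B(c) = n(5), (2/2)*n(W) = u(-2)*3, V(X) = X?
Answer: -3528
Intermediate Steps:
u(j) = 3*j
n(W) = -18 (n(W) = (3*(-2))*3 = -6*3 = -18)
B(c) = -18
(0 + (B(5) - 3*1))²*V(-8) = (0 + (-18 - 3*1))²*(-8) = (0 + (-18 - 3))²*(-8) = (0 - 21)²*(-8) = (-21)²*(-8) = 441*(-8) = -3528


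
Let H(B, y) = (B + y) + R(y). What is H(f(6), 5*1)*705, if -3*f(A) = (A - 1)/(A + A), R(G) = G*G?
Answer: 252625/12 ≈ 21052.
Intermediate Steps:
R(G) = G²
f(A) = -(-1 + A)/(6*A) (f(A) = -(A - 1)/(3*(A + A)) = -(-1 + A)/(3*(2*A)) = -(-1 + A)*1/(2*A)/3 = -(-1 + A)/(6*A))
H(B, y) = B + y + y² (H(B, y) = (B + y) + y² = B + y + y²)
H(f(6), 5*1)*705 = ((⅙)*(1 - 1*6)/6 + 5*1 + (5*1)²)*705 = ((⅙)*(⅙)*(1 - 6) + 5 + 5²)*705 = ((⅙)*(⅙)*(-5) + 5 + 25)*705 = (-5/36 + 5 + 25)*705 = (1075/36)*705 = 252625/12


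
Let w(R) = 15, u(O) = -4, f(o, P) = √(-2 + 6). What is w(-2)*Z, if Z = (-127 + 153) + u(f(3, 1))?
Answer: 330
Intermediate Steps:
f(o, P) = 2 (f(o, P) = √4 = 2)
Z = 22 (Z = (-127 + 153) - 4 = 26 - 4 = 22)
w(-2)*Z = 15*22 = 330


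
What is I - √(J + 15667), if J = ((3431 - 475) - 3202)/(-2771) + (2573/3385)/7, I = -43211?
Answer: -43211 - 6*√1876183409358238610/65658845 ≈ -43336.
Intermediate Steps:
J = 12958753/65658845 (J = (2956 - 3202)*(-1/2771) + (2573*(1/3385))*(⅐) = -246*(-1/2771) + (2573/3385)*(⅐) = 246/2771 + 2573/23695 = 12958753/65658845 ≈ 0.19736)
I - √(J + 15667) = -43211 - √(12958753/65658845 + 15667) = -43211 - √(1028690083368/65658845) = -43211 - 6*√1876183409358238610/65658845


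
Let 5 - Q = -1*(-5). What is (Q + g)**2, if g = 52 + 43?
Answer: 9025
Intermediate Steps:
g = 95
Q = 0 (Q = 5 - (-1)*(-5) = 5 - 1*5 = 5 - 5 = 0)
(Q + g)**2 = (0 + 95)**2 = 95**2 = 9025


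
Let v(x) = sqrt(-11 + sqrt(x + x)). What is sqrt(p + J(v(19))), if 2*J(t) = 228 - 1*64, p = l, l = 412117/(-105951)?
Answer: sqrt(876836172615)/105951 ≈ 8.8380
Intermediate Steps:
l = -412117/105951 (l = 412117*(-1/105951) = -412117/105951 ≈ -3.8897)
v(x) = sqrt(-11 + sqrt(2)*sqrt(x)) (v(x) = sqrt(-11 + sqrt(2*x)) = sqrt(-11 + sqrt(2)*sqrt(x)))
p = -412117/105951 ≈ -3.8897
J(t) = 82 (J(t) = (228 - 1*64)/2 = (228 - 64)/2 = (1/2)*164 = 82)
sqrt(p + J(v(19))) = sqrt(-412117/105951 + 82) = sqrt(8275865/105951) = sqrt(876836172615)/105951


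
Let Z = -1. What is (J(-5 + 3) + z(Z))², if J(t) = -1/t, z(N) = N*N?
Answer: 9/4 ≈ 2.2500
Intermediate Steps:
z(N) = N²
(J(-5 + 3) + z(Z))² = (-1/(-5 + 3) + (-1)²)² = (-1/(-2) + 1)² = (-1*(-½) + 1)² = (½ + 1)² = (3/2)² = 9/4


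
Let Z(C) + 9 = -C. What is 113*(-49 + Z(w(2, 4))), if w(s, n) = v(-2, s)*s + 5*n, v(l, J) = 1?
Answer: -9040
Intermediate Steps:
w(s, n) = s + 5*n (w(s, n) = 1*s + 5*n = s + 5*n)
Z(C) = -9 - C
113*(-49 + Z(w(2, 4))) = 113*(-49 + (-9 - (2 + 5*4))) = 113*(-49 + (-9 - (2 + 20))) = 113*(-49 + (-9 - 1*22)) = 113*(-49 + (-9 - 22)) = 113*(-49 - 31) = 113*(-80) = -9040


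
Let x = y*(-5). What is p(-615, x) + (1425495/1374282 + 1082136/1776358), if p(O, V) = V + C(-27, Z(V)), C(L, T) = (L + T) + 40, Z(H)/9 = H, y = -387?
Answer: 7878883455182765/406869470826 ≈ 19365.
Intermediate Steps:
Z(H) = 9*H
x = 1935 (x = -387*(-5) = 1935)
C(L, T) = 40 + L + T
p(O, V) = 13 + 10*V (p(O, V) = V + (40 - 27 + 9*V) = V + (13 + 9*V) = 13 + 10*V)
p(-615, x) + (1425495/1374282 + 1082136/1776358) = (13 + 10*1935) + (1425495/1374282 + 1082136/1776358) = (13 + 19350) + (1425495*(1/1374282) + 1082136*(1/1776358)) = 19363 + (475165/458094 + 541068/888179) = 19363 + 669891578927/406869470826 = 7878883455182765/406869470826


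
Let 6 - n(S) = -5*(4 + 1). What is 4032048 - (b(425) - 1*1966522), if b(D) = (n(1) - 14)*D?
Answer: 5991345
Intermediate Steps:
n(S) = 31 (n(S) = 6 - (-5)*(4 + 1) = 6 - (-5)*5 = 6 - 1*(-25) = 6 + 25 = 31)
b(D) = 17*D (b(D) = (31 - 14)*D = 17*D)
4032048 - (b(425) - 1*1966522) = 4032048 - (17*425 - 1*1966522) = 4032048 - (7225 - 1966522) = 4032048 - 1*(-1959297) = 4032048 + 1959297 = 5991345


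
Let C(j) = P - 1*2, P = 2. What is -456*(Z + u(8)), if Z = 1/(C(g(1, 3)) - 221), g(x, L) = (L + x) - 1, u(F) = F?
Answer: -805752/221 ≈ -3645.9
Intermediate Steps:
g(x, L) = -1 + L + x
C(j) = 0 (C(j) = 2 - 1*2 = 2 - 2 = 0)
Z = -1/221 (Z = 1/(0 - 221) = 1/(-221) = -1/221 ≈ -0.0045249)
-456*(Z + u(8)) = -456*(-1/221 + 8) = -456*1767/221 = -805752/221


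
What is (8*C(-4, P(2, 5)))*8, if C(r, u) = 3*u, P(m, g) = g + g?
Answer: 1920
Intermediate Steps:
P(m, g) = 2*g
(8*C(-4, P(2, 5)))*8 = (8*(3*(2*5)))*8 = (8*(3*10))*8 = (8*30)*8 = 240*8 = 1920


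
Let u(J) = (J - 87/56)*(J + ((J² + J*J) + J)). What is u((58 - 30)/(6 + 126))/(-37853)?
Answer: 24790/1360323261 ≈ 1.8224e-5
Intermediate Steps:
u(J) = (-87/56 + J)*(2*J + 2*J²) (u(J) = (J - 87*1/56)*(J + ((J² + J²) + J)) = (J - 87/56)*(J + (2*J² + J)) = (-87/56 + J)*(J + (J + 2*J²)) = (-87/56 + J)*(2*J + 2*J²))
u((58 - 30)/(6 + 126))/(-37853) = (((58 - 30)/(6 + 126))*(-87 - 31*(58 - 30)/(6 + 126) + 56*((58 - 30)/(6 + 126))²)/28)/(-37853) = ((28/132)*(-87 - 868/132 + 56*(28/132)²)/28)*(-1/37853) = ((28*(1/132))*(-87 - 868/132 + 56*(28*(1/132))²)/28)*(-1/37853) = ((1/28)*(7/33)*(-87 - 31*7/33 + 56*(7/33)²))*(-1/37853) = ((1/28)*(7/33)*(-87 - 217/33 + 56*(49/1089)))*(-1/37853) = ((1/28)*(7/33)*(-87 - 217/33 + 2744/1089))*(-1/37853) = ((1/28)*(7/33)*(-99160/1089))*(-1/37853) = -24790/35937*(-1/37853) = 24790/1360323261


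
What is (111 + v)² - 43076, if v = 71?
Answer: -9952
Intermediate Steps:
(111 + v)² - 43076 = (111 + 71)² - 43076 = 182² - 43076 = 33124 - 43076 = -9952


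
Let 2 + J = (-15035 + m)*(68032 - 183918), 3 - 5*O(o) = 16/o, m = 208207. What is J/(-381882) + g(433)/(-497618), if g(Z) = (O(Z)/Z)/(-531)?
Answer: 924187942579810544771791/15765739179768807570 ≈ 58620.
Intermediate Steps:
O(o) = 3/5 - 16/(5*o)
J = -22385930394 (J = -2 + (-15035 + 208207)*(68032 - 183918) = -2 + 193172*(-115886) = -2 - 22385930392 = -22385930394)
g(Z) = -(-16 + 3*Z)/(2655*Z**2) (g(Z) = (((-16 + 3*Z)/(5*Z))/Z)/(-531) = ((-16 + 3*Z)/(5*Z**2))*(-1/531) = -(-16 + 3*Z)/(2655*Z**2))
J/(-381882) + g(433)/(-497618) = -22385930394/(-381882) + ((1/2655)*(16 - 3*433)/433**2)/(-497618) = -22385930394*(-1/381882) + ((1/2655)*(1/187489)*(16 - 1299))*(-1/497618) = 3730988399/63647 + ((1/2655)*(1/187489)*(-1283))*(-1/497618) = 3730988399/63647 - 1283/497783295*(-1/497618) = 3730988399/63647 + 1283/247705927691310 = 924187942579810544771791/15765739179768807570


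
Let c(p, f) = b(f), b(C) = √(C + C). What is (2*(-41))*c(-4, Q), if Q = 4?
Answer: -164*√2 ≈ -231.93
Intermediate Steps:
b(C) = √2*√C (b(C) = √(2*C) = √2*√C)
c(p, f) = √2*√f
(2*(-41))*c(-4, Q) = (2*(-41))*(√2*√4) = -82*√2*2 = -164*√2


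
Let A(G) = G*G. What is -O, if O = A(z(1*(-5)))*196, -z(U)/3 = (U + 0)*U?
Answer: -1102500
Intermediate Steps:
z(U) = -3*U**2 (z(U) = -3*(U + 0)*U = -3*U*U = -3*U**2)
A(G) = G**2
O = 1102500 (O = (-3*(1*(-5))**2)**2*196 = (-3*(-5)**2)**2*196 = (-3*25)**2*196 = (-75)**2*196 = 5625*196 = 1102500)
-O = -1*1102500 = -1102500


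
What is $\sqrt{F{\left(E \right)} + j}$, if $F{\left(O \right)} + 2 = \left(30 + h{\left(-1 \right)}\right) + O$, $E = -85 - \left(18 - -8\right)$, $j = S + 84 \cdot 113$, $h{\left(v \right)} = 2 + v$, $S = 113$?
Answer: $\sqrt{9523} \approx 97.586$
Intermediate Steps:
$j = 9605$ ($j = 113 + 84 \cdot 113 = 113 + 9492 = 9605$)
$E = -111$ ($E = -85 - \left(18 + 8\right) = -85 - 26 = -111$)
$F{\left(O \right)} = 29 + O$ ($F{\left(O \right)} = -2 + \left(\left(30 + \left(2 - 1\right)\right) + O\right) = -2 + \left(\left(30 + 1\right) + O\right) = -2 + \left(31 + O\right) = 29 + O$)
$\sqrt{F{\left(E \right)} + j} = \sqrt{\left(29 - 111\right) + 9605} = \sqrt{-82 + 9605} = \sqrt{9523}$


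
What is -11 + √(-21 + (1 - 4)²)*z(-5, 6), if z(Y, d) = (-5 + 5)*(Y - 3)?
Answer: -11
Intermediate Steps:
z(Y, d) = 0 (z(Y, d) = 0*(-3 + Y) = 0)
-11 + √(-21 + (1 - 4)²)*z(-5, 6) = -11 + √(-21 + (1 - 4)²)*0 = -11 + √(-21 + (-3)²)*0 = -11 + √(-21 + 9)*0 = -11 + √(-12)*0 = -11 + (2*I*√3)*0 = -11 + 0 = -11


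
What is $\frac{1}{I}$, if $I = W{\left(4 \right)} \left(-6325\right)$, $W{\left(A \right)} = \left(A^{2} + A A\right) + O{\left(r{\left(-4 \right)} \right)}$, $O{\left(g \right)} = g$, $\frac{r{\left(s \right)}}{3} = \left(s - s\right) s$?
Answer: $- \frac{1}{202400} \approx -4.9407 \cdot 10^{-6}$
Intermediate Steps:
$r{\left(s \right)} = 0$ ($r{\left(s \right)} = 3 \left(s - s\right) s = 3 \cdot 0 s = 3 \cdot 0 = 0$)
$W{\left(A \right)} = 2 A^{2}$ ($W{\left(A \right)} = \left(A^{2} + A A\right) + 0 = \left(A^{2} + A^{2}\right) + 0 = 2 A^{2} + 0 = 2 A^{2}$)
$I = -202400$ ($I = 2 \cdot 4^{2} \left(-6325\right) = 2 \cdot 16 \left(-6325\right) = 32 \left(-6325\right) = -202400$)
$\frac{1}{I} = \frac{1}{-202400} = - \frac{1}{202400}$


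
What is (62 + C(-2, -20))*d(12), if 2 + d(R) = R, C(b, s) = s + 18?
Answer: 600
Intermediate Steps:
C(b, s) = 18 + s
d(R) = -2 + R
(62 + C(-2, -20))*d(12) = (62 + (18 - 20))*(-2 + 12) = (62 - 2)*10 = 60*10 = 600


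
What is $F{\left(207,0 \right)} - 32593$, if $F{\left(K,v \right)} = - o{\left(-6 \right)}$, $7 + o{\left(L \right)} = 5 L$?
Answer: $-32556$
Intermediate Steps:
$o{\left(L \right)} = -7 + 5 L$
$F{\left(K,v \right)} = 37$ ($F{\left(K,v \right)} = - (-7 + 5 \left(-6\right)) = - (-7 - 30) = \left(-1\right) \left(-37\right) = 37$)
$F{\left(207,0 \right)} - 32593 = 37 - 32593 = -32556$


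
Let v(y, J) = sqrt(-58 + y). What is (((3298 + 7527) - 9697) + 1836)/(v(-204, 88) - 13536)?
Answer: -20060352/91611779 - 1482*I*sqrt(262)/91611779 ≈ -0.21897 - 0.00026185*I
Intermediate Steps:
(((3298 + 7527) - 9697) + 1836)/(v(-204, 88) - 13536) = (((3298 + 7527) - 9697) + 1836)/(sqrt(-58 - 204) - 13536) = ((10825 - 9697) + 1836)/(sqrt(-262) - 13536) = (1128 + 1836)/(I*sqrt(262) - 13536) = 2964/(-13536 + I*sqrt(262))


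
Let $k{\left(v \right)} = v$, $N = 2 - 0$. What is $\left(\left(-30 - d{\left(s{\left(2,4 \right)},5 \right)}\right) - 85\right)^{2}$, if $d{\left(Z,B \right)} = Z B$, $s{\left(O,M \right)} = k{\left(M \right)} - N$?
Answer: $15625$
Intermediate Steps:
$N = 2$ ($N = 2 + 0 = 2$)
$s{\left(O,M \right)} = -2 + M$ ($s{\left(O,M \right)} = M - 2 = -2 + M$)
$d{\left(Z,B \right)} = B Z$
$\left(\left(-30 - d{\left(s{\left(2,4 \right)},5 \right)}\right) - 85\right)^{2} = \left(\left(-30 - 5 \left(-2 + 4\right)\right) - 85\right)^{2} = \left(\left(-30 - 5 \cdot 2\right) - 85\right)^{2} = \left(\left(-30 - 10\right) - 85\right)^{2} = \left(-40 - 85\right)^{2} = \left(-125\right)^{2} = 15625$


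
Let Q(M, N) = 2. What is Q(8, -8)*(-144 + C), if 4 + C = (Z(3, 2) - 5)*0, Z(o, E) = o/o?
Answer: -296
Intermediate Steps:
Z(o, E) = 1
C = -4 (C = -4 + (1 - 5)*0 = -4 - 4*0 = -4 + 0 = -4)
Q(8, -8)*(-144 + C) = 2*(-144 - 4) = 2*(-148) = -296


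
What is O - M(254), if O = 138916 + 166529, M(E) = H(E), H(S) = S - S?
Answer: 305445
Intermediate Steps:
H(S) = 0
M(E) = 0
O = 305445
O - M(254) = 305445 - 1*0 = 305445 + 0 = 305445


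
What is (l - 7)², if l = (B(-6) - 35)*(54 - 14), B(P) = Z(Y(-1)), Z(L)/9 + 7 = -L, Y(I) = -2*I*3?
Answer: 37051569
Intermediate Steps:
Y(I) = -6*I
Z(L) = -63 - 9*L (Z(L) = -63 + 9*(-L) = -63 - 9*L)
B(P) = -117 (B(P) = -63 - (-54)*(-1) = -63 - 9*6 = -63 - 54 = -117)
l = -6080 (l = (-117 - 35)*(54 - 14) = -152*40 = -6080)
(l - 7)² = (-6080 - 7)² = (-6087)² = 37051569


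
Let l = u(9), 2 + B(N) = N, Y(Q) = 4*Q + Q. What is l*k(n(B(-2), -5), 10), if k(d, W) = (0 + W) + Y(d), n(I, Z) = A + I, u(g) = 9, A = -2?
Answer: -180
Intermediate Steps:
Y(Q) = 5*Q
B(N) = -2 + N
n(I, Z) = -2 + I
k(d, W) = W + 5*d (k(d, W) = (0 + W) + 5*d = W + 5*d)
l = 9
l*k(n(B(-2), -5), 10) = 9*(10 + 5*(-2 + (-2 - 2))) = 9*(10 + 5*(-2 - 4)) = 9*(10 + 5*(-6)) = 9*(10 - 30) = 9*(-20) = -180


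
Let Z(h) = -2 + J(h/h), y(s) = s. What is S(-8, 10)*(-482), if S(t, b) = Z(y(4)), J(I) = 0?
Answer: 964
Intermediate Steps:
Z(h) = -2 (Z(h) = -2 + 0 = -2)
S(t, b) = -2
S(-8, 10)*(-482) = -2*(-482) = 964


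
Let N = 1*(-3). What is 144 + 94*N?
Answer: -138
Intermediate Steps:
N = -3
144 + 94*N = 144 + 94*(-3) = 144 - 282 = -138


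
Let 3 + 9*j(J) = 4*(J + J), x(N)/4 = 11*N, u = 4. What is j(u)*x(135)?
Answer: 19140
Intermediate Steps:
x(N) = 44*N (x(N) = 4*(11*N) = 44*N)
j(J) = -1/3 + 8*J/9 (j(J) = -1/3 + (4*(J + J))/9 = -1/3 + (4*(2*J))/9 = -1/3 + (8*J)/9 = -1/3 + 8*J/9)
j(u)*x(135) = (-1/3 + (8/9)*4)*(44*135) = (-1/3 + 32/9)*5940 = (29/9)*5940 = 19140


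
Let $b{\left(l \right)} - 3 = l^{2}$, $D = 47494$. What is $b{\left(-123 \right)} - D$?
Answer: $-32362$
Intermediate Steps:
$b{\left(l \right)} = 3 + l^{2}$
$b{\left(-123 \right)} - D = \left(3 + \left(-123\right)^{2}\right) - 47494 = \left(3 + 15129\right) - 47494 = 15132 - 47494 = -32362$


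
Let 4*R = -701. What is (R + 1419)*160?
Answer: 199000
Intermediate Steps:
R = -701/4 (R = (1/4)*(-701) = -701/4 ≈ -175.25)
(R + 1419)*160 = (-701/4 + 1419)*160 = (4975/4)*160 = 199000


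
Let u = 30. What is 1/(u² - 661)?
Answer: 1/239 ≈ 0.0041841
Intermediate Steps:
1/(u² - 661) = 1/(30² - 661) = 1/(900 - 661) = 1/239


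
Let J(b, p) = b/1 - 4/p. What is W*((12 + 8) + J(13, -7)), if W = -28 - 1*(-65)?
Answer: 8695/7 ≈ 1242.1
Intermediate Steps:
J(b, p) = b - 4/p (J(b, p) = b*1 - 4/p = b - 4/p)
W = 37 (W = -28 + 65 = 37)
W*((12 + 8) + J(13, -7)) = 37*((12 + 8) + (13 - 4/(-7))) = 37*(20 + (13 - 4*(-⅐))) = 37*(20 + (13 + 4/7)) = 37*(20 + 95/7) = 37*(235/7) = 8695/7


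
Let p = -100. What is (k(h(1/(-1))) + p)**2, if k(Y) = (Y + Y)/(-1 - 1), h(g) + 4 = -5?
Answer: 8281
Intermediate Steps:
h(g) = -9 (h(g) = -4 - 5 = -9)
k(Y) = -Y (k(Y) = (2*Y)/(-2) = (2*Y)*(-1/2) = -Y)
(k(h(1/(-1))) + p)**2 = (-1*(-9) - 100)**2 = (9 - 100)**2 = (-91)**2 = 8281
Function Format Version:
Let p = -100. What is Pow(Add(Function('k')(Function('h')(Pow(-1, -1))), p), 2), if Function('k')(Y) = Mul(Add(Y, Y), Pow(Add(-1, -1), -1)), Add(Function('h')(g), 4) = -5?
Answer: 8281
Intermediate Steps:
Function('h')(g) = -9 (Function('h')(g) = Add(-4, -5) = -9)
Function('k')(Y) = Mul(-1, Y) (Function('k')(Y) = Mul(Mul(2, Y), Pow(-2, -1)) = Mul(Mul(2, Y), Rational(-1, 2)) = Mul(-1, Y))
Pow(Add(Function('k')(Function('h')(Pow(-1, -1))), p), 2) = Pow(Add(Mul(-1, -9), -100), 2) = Pow(Add(9, -100), 2) = Pow(-91, 2) = 8281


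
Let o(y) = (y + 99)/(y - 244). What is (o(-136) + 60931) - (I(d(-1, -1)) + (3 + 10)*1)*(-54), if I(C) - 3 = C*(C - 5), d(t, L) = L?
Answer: 23605257/380 ≈ 62119.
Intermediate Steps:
I(C) = 3 + C*(-5 + C) (I(C) = 3 + C*(C - 5) = 3 + C*(-5 + C))
o(y) = (99 + y)/(-244 + y)
(o(-136) + 60931) - (I(d(-1, -1)) + (3 + 10)*1)*(-54) = ((99 - 136)/(-244 - 136) + 60931) - ((3 + (-1)**2 - 5*(-1)) + (3 + 10)*1)*(-54) = (-37/(-380) + 60931) - ((3 + 1 + 5) + 13*1)*(-54) = (-1/380*(-37) + 60931) - (9 + 13)*(-54) = (37/380 + 60931) - 22*(-54) = 23153817/380 - 1*(-1188) = 23153817/380 + 1188 = 23605257/380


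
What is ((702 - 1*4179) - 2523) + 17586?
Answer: 11586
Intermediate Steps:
((702 - 1*4179) - 2523) + 17586 = ((702 - 4179) - 2523) + 17586 = (-3477 - 2523) + 17586 = -6000 + 17586 = 11586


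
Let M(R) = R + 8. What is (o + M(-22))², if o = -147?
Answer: 25921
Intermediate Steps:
M(R) = 8 + R
(o + M(-22))² = (-147 + (8 - 22))² = (-147 - 14)² = (-161)² = 25921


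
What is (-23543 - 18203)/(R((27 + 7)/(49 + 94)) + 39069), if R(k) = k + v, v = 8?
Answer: -5969678/5588045 ≈ -1.0683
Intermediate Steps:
R(k) = 8 + k (R(k) = k + 8 = 8 + k)
(-23543 - 18203)/(R((27 + 7)/(49 + 94)) + 39069) = (-23543 - 18203)/((8 + (27 + 7)/(49 + 94)) + 39069) = -41746/((8 + 34/143) + 39069) = -41746/(1178/143 + 39069) = -41746/5588045/143 = -41746*143/5588045 = -5969678/5588045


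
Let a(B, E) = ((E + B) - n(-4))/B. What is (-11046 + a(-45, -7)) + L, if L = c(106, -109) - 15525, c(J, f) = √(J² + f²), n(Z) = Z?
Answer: -398549/15 + √23117 ≈ -26418.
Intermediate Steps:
a(B, E) = (4 + B + E)/B (a(B, E) = ((E + B) - 1*(-4))/B = ((B + E) + 4)/B = (4 + B + E)/B)
L = -15525 + √23117 (L = √(106² + (-109)²) - 15525 = √(11236 + 11881) - 15525 = √23117 - 15525 = -15525 + √23117 ≈ -15373.)
(-11046 + a(-45, -7)) + L = (-11046 + (4 - 45 - 7)/(-45)) + (-15525 + √23117) = (-11046 - 1/45*(-48)) + (-15525 + √23117) = (-11046 + 16/15) + (-15525 + √23117) = -165674/15 + (-15525 + √23117) = -398549/15 + √23117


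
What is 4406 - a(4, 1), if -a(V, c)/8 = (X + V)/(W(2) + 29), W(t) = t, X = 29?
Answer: 136850/31 ≈ 4414.5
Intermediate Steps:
a(V, c) = -232/31 - 8*V/31 (a(V, c) = -8*(29 + V)/(2 + 29) = -8*(29 + V)/31 = -8*(29/31 + V/31) = -232/31 - 8*V/31)
4406 - a(4, 1) = 4406 - (-232/31 - 8/31*4) = 4406 - (-232/31 - 32/31) = 4406 - 1*(-264/31) = 4406 + 264/31 = 136850/31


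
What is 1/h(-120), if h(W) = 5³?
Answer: 1/125 ≈ 0.0080000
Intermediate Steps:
h(W) = 125
1/h(-120) = 1/125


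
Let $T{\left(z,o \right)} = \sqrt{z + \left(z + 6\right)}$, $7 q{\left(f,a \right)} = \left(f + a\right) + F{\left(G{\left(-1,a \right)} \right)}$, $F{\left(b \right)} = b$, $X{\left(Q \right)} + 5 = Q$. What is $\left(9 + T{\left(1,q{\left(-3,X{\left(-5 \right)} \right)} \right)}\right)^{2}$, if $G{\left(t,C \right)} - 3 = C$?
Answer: $89 + 36 \sqrt{2} \approx 139.91$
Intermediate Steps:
$G{\left(t,C \right)} = 3 + C$
$X{\left(Q \right)} = -5 + Q$
$q{\left(f,a \right)} = \frac{3}{7} + \frac{f}{7} + \frac{2 a}{7}$ ($q{\left(f,a \right)} = \frac{\left(f + a\right) + \left(3 + a\right)}{7} = \frac{\left(a + f\right) + \left(3 + a\right)}{7} = \frac{3 + f + 2 a}{7} = \frac{3}{7} + \frac{f}{7} + \frac{2 a}{7}$)
$T{\left(z,o \right)} = \sqrt{6 + 2 z}$ ($T{\left(z,o \right)} = \sqrt{z + \left(6 + z\right)} = \sqrt{6 + 2 z}$)
$\left(9 + T{\left(1,q{\left(-3,X{\left(-5 \right)} \right)} \right)}\right)^{2} = \left(9 + \sqrt{6 + 2 \cdot 1}\right)^{2} = \left(9 + \sqrt{6 + 2}\right)^{2} = \left(9 + \sqrt{8}\right)^{2} = \left(9 + 2 \sqrt{2}\right)^{2}$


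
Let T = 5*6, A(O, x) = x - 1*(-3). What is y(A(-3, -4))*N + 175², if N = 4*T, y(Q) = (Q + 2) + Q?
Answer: 30625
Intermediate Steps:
A(O, x) = 3 + x (A(O, x) = x + 3 = 3 + x)
y(Q) = 2 + 2*Q (y(Q) = (2 + Q) + Q = 2 + 2*Q)
T = 30
N = 120 (N = 4*30 = 120)
y(A(-3, -4))*N + 175² = (2 + 2*(3 - 4))*120 + 175² = (2 + 2*(-1))*120 + 30625 = (2 - 2)*120 + 30625 = 0*120 + 30625 = 0 + 30625 = 30625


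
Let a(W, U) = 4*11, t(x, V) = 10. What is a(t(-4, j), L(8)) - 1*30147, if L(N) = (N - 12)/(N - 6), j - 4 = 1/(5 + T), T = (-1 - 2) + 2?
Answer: -30103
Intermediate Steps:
T = -1 (T = -3 + 2 = -1)
j = 17/4 (j = 4 + 1/(5 - 1) = 4 + 1/4 = 4 + ¼ = 17/4 ≈ 4.2500)
L(N) = (-12 + N)/(-6 + N)
a(W, U) = 44
a(t(-4, j), L(8)) - 1*30147 = 44 - 1*30147 = 44 - 30147 = -30103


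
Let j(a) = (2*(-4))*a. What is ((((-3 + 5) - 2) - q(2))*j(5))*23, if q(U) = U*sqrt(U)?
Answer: 1840*sqrt(2) ≈ 2602.2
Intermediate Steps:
q(U) = U**(3/2)
j(a) = -8*a
((((-3 + 5) - 2) - q(2))*j(5))*23 = ((((-3 + 5) - 2) - 2**(3/2))*(-8*5))*23 = (((2 - 2) - 2*sqrt(2))*(-40))*23 = ((0 - 2*sqrt(2))*(-40))*23 = (-2*sqrt(2)*(-40))*23 = (80*sqrt(2))*23 = 1840*sqrt(2)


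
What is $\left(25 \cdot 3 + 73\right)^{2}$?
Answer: $21904$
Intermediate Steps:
$\left(25 \cdot 3 + 73\right)^{2} = \left(75 + 73\right)^{2} = 148^{2} = 21904$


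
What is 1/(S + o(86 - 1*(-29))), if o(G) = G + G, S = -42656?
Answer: -1/42426 ≈ -2.3570e-5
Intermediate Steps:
o(G) = 2*G
1/(S + o(86 - 1*(-29))) = 1/(-42656 + 2*(86 - 1*(-29))) = 1/(-42656 + 2*(86 + 29)) = 1/(-42656 + 2*115) = 1/(-42656 + 230) = 1/(-42426) = -1/42426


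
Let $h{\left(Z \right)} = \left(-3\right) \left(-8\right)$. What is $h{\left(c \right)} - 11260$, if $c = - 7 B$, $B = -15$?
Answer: $-11236$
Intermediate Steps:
$c = 105$ ($c = \left(-7\right) \left(-15\right) = 105$)
$h{\left(Z \right)} = 24$
$h{\left(c \right)} - 11260 = 24 - 11260 = -11236$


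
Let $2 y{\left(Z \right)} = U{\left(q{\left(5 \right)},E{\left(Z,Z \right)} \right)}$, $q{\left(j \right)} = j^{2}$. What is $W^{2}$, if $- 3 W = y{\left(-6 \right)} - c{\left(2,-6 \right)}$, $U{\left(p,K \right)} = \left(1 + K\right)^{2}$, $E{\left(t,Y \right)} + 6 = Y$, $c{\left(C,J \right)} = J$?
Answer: $\frac{17689}{36} \approx 491.36$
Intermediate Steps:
$E{\left(t,Y \right)} = -6 + Y$
$y{\left(Z \right)} = \frac{\left(-5 + Z\right)^{2}}{2}$ ($y{\left(Z \right)} = \frac{\left(1 + \left(-6 + Z\right)\right)^{2}}{2} = \frac{\left(-5 + Z\right)^{2}}{2}$)
$W = - \frac{133}{6}$ ($W = - \frac{\frac{\left(-5 - 6\right)^{2}}{2} - -6}{3} = - \frac{\frac{\left(-11\right)^{2}}{2} + 6}{3} = - \frac{\frac{1}{2} \cdot 121 + 6}{3} = - \frac{\frac{121}{2} + 6}{3} = \left(- \frac{1}{3}\right) \frac{133}{2} = - \frac{133}{6} \approx -22.167$)
$W^{2} = \left(- \frac{133}{6}\right)^{2} = \frac{17689}{36}$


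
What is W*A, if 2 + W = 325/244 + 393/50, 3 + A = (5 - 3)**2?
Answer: 43871/6100 ≈ 7.1920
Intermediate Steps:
A = 1 (A = -3 + (5 - 3)**2 = -3 + 2**2 = -3 + 4 = 1)
W = 43871/6100 (W = -2 + (325/244 + 393/50) = -2 + 56071/6100 = 43871/6100 ≈ 7.1920)
W*A = (43871/6100)*1 = 43871/6100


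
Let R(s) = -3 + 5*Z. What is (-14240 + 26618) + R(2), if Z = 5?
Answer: 12400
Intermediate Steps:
R(s) = 22 (R(s) = -3 + 5*5 = -3 + 25 = 22)
(-14240 + 26618) + R(2) = (-14240 + 26618) + 22 = 12378 + 22 = 12400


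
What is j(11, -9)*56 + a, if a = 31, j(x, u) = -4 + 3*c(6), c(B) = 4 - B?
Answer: -529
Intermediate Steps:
j(x, u) = -10 (j(x, u) = -4 + 3*(4 - 1*6) = -4 + 3*(4 - 6) = -4 + 3*(-2) = -4 - 6 = -10)
j(11, -9)*56 + a = -10*56 + 31 = -560 + 31 = -529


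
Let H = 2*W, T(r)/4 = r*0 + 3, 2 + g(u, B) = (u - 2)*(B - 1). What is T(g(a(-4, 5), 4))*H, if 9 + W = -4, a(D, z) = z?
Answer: -312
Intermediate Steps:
W = -13 (W = -9 - 4 = -13)
g(u, B) = -2 + (-1 + B)*(-2 + u) (g(u, B) = -2 + (u - 2)*(B - 1) = -2 + (-2 + u)*(-1 + B) = -2 + (-1 + B)*(-2 + u))
T(r) = 12 (T(r) = 4*(r*0 + 3) = 4*(0 + 3) = 4*3 = 12)
H = -26 (H = 2*(-13) = -26)
T(g(a(-4, 5), 4))*H = 12*(-26) = -312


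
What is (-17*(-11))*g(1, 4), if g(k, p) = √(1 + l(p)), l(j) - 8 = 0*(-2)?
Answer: 561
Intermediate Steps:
l(j) = 8 (l(j) = 8 + 0*(-2) = 8 + 0 = 8)
g(k, p) = 3 (g(k, p) = √(1 + 8) = √9 = 3)
(-17*(-11))*g(1, 4) = -17*(-11)*3 = 187*3 = 561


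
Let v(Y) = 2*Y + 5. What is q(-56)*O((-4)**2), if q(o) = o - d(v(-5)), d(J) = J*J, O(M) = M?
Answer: -1296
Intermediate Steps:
v(Y) = 5 + 2*Y
d(J) = J**2
q(o) = -25 + o (q(o) = o - (5 + 2*(-5))**2 = o - (5 - 10)**2 = o - 1*(-5)**2 = o - 1*25 = o - 25 = -25 + o)
q(-56)*O((-4)**2) = (-25 - 56)*(-4)**2 = -81*16 = -1296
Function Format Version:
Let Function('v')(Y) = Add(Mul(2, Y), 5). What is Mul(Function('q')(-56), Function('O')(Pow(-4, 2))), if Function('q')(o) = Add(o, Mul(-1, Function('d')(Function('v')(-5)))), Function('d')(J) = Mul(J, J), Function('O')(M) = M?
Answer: -1296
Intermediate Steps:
Function('v')(Y) = Add(5, Mul(2, Y))
Function('d')(J) = Pow(J, 2)
Function('q')(o) = Add(-25, o) (Function('q')(o) = Add(o, Mul(-1, Pow(Add(5, Mul(2, -5)), 2))) = Add(o, Mul(-1, Pow(Add(5, -10), 2))) = Add(o, Mul(-1, Pow(-5, 2))) = Add(o, Mul(-1, 25)) = Add(o, -25) = Add(-25, o))
Mul(Function('q')(-56), Function('O')(Pow(-4, 2))) = Mul(Add(-25, -56), Pow(-4, 2)) = Mul(-81, 16) = -1296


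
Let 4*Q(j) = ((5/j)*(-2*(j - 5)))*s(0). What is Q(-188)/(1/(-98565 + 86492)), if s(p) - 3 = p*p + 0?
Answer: 34951335/376 ≈ 92956.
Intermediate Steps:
s(p) = 3 + p**2 (s(p) = 3 + (p*p + 0) = 3 + (p**2 + 0) = 3 + p**2)
Q(j) = 15*(10 - 2*j)/(4*j) (Q(j) = (((5/j)*(-2*(j - 5)))*(3 + 0**2))/4 = (((5/j)*(-2*(-5 + j)))*(3 + 0))/4 = (((5/j)*(10 - 2*j))*3)/4 = ((5*(10 - 2*j)/j)*3)/4 = (15*(10 - 2*j)/j)/4 = 15*(10 - 2*j)/(4*j))
Q(-188)/(1/(-98565 + 86492)) = ((15/2)*(5 - 1*(-188))/(-188))/(1/(-98565 + 86492)) = ((15/2)*(-1/188)*(5 + 188))/(1/(-12073)) = ((15/2)*(-1/188)*193)/(-1/12073) = -2895/376*(-12073) = 34951335/376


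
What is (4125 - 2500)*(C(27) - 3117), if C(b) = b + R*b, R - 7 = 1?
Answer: -4670250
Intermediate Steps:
R = 8 (R = 7 + 1 = 8)
C(b) = 9*b (C(b) = b + 8*b = 9*b)
(4125 - 2500)*(C(27) - 3117) = (4125 - 2500)*(9*27 - 3117) = 1625*(243 - 3117) = 1625*(-2874) = -4670250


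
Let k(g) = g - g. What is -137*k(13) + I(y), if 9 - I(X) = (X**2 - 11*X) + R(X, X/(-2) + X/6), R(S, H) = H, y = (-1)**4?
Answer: 58/3 ≈ 19.333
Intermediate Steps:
k(g) = 0
y = 1
I(X) = 9 - X**2 + 34*X/3 (I(X) = 9 - ((X**2 - 11*X) + (X/(-2) + X/6)) = 9 - ((X**2 - 11*X) + (X*(-1/2) + X*(1/6))) = 9 - ((X**2 - 11*X) + (-X/2 + X/6)) = 9 - ((X**2 - 11*X) - X/3) = 9 - (X**2 - 34*X/3) = 9 + (-X**2 + 34*X/3) = 9 - X**2 + 34*X/3)
-137*k(13) + I(y) = -137*0 + (9 - 1*1**2 + (34/3)*1) = 0 + (9 - 1*1 + 34/3) = 0 + (9 - 1 + 34/3) = 0 + 58/3 = 58/3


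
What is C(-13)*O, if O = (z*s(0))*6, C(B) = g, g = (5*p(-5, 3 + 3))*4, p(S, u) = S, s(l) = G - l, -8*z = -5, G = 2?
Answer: -750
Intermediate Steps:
z = 5/8 (z = -⅛*(-5) = 5/8 ≈ 0.62500)
s(l) = 2 - l
g = -100 (g = (5*(-5))*4 = -25*4 = -100)
C(B) = -100
O = 15/2 (O = (5*(2 - 1*0)/8)*6 = (5*(2 + 0)/8)*6 = ((5/8)*2)*6 = (5/4)*6 = 15/2 ≈ 7.5000)
C(-13)*O = -100*15/2 = -750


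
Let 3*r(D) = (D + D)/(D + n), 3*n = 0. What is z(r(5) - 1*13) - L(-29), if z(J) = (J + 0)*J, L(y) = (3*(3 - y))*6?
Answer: -3815/9 ≈ -423.89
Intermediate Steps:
n = 0 (n = (⅓)*0 = 0)
r(D) = ⅔ (r(D) = ((D + D)/(D + 0))/3 = ((2*D)/D)/3 = (⅓)*2 = ⅔)
L(y) = 54 - 18*y (L(y) = (9 - 3*y)*6 = 54 - 18*y)
z(J) = J² (z(J) = J*J = J²)
z(r(5) - 1*13) - L(-29) = (⅔ - 1*13)² - (54 - 18*(-29)) = (⅔ - 13)² - (54 + 522) = (-37/3)² - 1*576 = 1369/9 - 576 = -3815/9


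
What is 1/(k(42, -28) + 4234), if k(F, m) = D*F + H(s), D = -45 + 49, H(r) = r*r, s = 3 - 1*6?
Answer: 1/4411 ≈ 0.00022671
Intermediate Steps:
s = -3 (s = 3 - 6 = -3)
H(r) = r²
D = 4
k(F, m) = 9 + 4*F (k(F, m) = 4*F + (-3)² = 4*F + 9 = 9 + 4*F)
1/(k(42, -28) + 4234) = 1/((9 + 4*42) + 4234) = 1/((9 + 168) + 4234) = 1/(177 + 4234) = 1/4411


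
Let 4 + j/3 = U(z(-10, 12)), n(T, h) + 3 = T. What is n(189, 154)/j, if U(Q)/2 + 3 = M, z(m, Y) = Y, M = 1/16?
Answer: -496/79 ≈ -6.2785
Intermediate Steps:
M = 1/16 ≈ 0.062500
U(Q) = -47/8 (U(Q) = -6 + 2*(1/16) = -6 + ⅛ = -47/8)
n(T, h) = -3 + T
j = -237/8 (j = -12 + 3*(-47/8) = -12 - 141/8 = -237/8 ≈ -29.625)
n(189, 154)/j = (-3 + 189)/(-237/8) = 186*(-8/237) = -496/79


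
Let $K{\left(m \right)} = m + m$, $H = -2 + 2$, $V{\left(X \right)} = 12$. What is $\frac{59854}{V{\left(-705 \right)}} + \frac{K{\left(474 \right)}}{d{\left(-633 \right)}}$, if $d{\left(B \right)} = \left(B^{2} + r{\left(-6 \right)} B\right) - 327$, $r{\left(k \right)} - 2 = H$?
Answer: $\frac{82942720}{16629} \approx 4987.8$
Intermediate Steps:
$H = 0$
$r{\left(k \right)} = 2$ ($r{\left(k \right)} = 2 + 0 = 2$)
$d{\left(B \right)} = -327 + B^{2} + 2 B$ ($d{\left(B \right)} = \left(B^{2} + 2 B\right) - 327 = -327 + B^{2} + 2 B$)
$K{\left(m \right)} = 2 m$
$\frac{59854}{V{\left(-705 \right)}} + \frac{K{\left(474 \right)}}{d{\left(-633 \right)}} = \frac{59854}{12} + \frac{2 \cdot 474}{-327 + \left(-633\right)^{2} + 2 \left(-633\right)} = 59854 \cdot \frac{1}{12} + \frac{948}{-327 + 400689 - 1266} = \frac{29927}{6} + \frac{948}{399096} = \frac{29927}{6} + 948 \cdot \frac{1}{399096} = \frac{29927}{6} + \frac{79}{33258} = \frac{82942720}{16629}$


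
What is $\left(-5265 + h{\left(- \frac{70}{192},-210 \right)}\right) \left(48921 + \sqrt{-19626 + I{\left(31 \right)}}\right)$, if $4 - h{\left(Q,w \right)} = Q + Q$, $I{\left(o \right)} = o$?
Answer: $- \frac{4117403351}{16} - \frac{252493 i \sqrt{19595}}{48} \approx -2.5734 \cdot 10^{8} - 7.3634 \cdot 10^{5} i$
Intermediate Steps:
$h{\left(Q,w \right)} = 4 - 2 Q$ ($h{\left(Q,w \right)} = 4 - \left(Q + Q\right) = 4 - 2 Q$)
$\left(-5265 + h{\left(- \frac{70}{192},-210 \right)}\right) \left(48921 + \sqrt{-19626 + I{\left(31 \right)}}\right) = \left(-5265 + \left(4 - 2 \left(- \frac{70}{192}\right)\right)\right) \left(48921 + \sqrt{-19626 + 31}\right) = \left(-5265 + \left(4 - 2 \left(\left(-70\right) \frac{1}{192}\right)\right)\right) \left(48921 + \sqrt{-19595}\right) = \left(-5265 + \left(4 - - \frac{35}{48}\right)\right) \left(48921 + i \sqrt{19595}\right) = \left(-5265 + \left(4 + \frac{35}{48}\right)\right) \left(48921 + i \sqrt{19595}\right) = \left(-5265 + \frac{227}{48}\right) \left(48921 + i \sqrt{19595}\right) = - \frac{252493 \left(48921 + i \sqrt{19595}\right)}{48} = - \frac{4117403351}{16} - \frac{252493 i \sqrt{19595}}{48}$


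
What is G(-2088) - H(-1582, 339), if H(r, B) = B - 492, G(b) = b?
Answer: -1935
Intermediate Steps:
H(r, B) = -492 + B
G(-2088) - H(-1582, 339) = -2088 - (-492 + 339) = -2088 - 1*(-153) = -2088 + 153 = -1935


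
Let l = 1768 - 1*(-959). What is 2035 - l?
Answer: -692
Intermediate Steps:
l = 2727 (l = 1768 + 959 = 2727)
2035 - l = 2035 - 1*2727 = 2035 - 2727 = -692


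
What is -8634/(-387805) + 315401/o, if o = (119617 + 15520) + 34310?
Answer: 123777090203/65712393835 ≈ 1.8836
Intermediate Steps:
o = 169447 (o = 135137 + 34310 = 169447)
-8634/(-387805) + 315401/o = -8634/(-387805) + 315401/169447 = -8634*(-1/387805) + 315401*(1/169447) = 8634/387805 + 315401/169447 = 123777090203/65712393835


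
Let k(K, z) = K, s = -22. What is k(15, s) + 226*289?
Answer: 65329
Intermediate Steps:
k(15, s) + 226*289 = 15 + 226*289 = 15 + 65314 = 65329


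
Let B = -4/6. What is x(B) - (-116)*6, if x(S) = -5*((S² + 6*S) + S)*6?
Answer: 2468/3 ≈ 822.67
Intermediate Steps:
B = -⅔ (B = -4*⅙ = -⅔ ≈ -0.66667)
x(S) = -210*S - 30*S² (x(S) = -5*(S² + 7*S)*6 = (-35*S - 5*S²)*6 = -210*S - 30*S²)
x(B) - (-116)*6 = -30*(-⅔)*(7 - ⅔) - (-116)*6 = -30*(-⅔)*19/3 - 29*(-24) = 380/3 + 696 = 2468/3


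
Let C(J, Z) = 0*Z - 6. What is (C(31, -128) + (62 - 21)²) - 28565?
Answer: -26890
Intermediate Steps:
C(J, Z) = -6 (C(J, Z) = 0 - 6 = -6)
(C(31, -128) + (62 - 21)²) - 28565 = (-6 + (62 - 21)²) - 28565 = (-6 + 41²) - 28565 = (-6 + 1681) - 28565 = 1675 - 28565 = -26890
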